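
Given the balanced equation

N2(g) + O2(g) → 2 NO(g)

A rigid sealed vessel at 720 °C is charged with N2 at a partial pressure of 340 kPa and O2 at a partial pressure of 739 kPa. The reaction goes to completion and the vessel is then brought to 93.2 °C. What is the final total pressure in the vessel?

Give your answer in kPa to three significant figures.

398 kPa

With V and T fixed, P_i ∝ n_i, so the mole ratios apply directly to partial pressures at 720 °C.
P(O2) required for 340 kPa of N2 = (1/1) × 340 = 340.0 kPa; available 739 kPa, so N2 is limiting.
P(O2) remaining = 739 − (1/1) × 340 = 399.0 kPa
P(gaseous products) = (2)/1 × 340 = 680.0 kPa
P_total at 720 °C = 399.0 + 680.0 = 1079 kPa
Scaling to 93.2 °C: P = 1079 × 366.35/993.15 = 398.0 kPa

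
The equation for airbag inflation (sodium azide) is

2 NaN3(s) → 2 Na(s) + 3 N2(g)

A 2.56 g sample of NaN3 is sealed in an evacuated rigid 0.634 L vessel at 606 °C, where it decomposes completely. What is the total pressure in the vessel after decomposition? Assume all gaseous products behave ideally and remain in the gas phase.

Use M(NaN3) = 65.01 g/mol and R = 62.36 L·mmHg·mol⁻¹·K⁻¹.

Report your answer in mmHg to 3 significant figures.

n(NaN3) = 2.56 / 65.01 = 0.03938 mol
n(gas produced) = (3/2) × 0.03938 = 0.05907 mol
P = nRT/V = 0.05907 × 62.36 × 879.15 / 0.634 = 5108 mmHg

5110 mmHg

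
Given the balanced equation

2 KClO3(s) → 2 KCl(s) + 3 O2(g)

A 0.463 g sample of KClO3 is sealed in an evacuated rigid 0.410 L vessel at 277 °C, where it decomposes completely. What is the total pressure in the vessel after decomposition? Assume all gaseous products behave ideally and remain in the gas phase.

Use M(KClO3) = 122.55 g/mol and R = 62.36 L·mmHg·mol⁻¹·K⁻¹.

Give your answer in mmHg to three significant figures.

474 mmHg

n(KClO3) = 0.463 / 122.55 = 0.003778 mol
n(gas produced) = (3/2) × 0.003778 = 0.005667 mol
P = nRT/V = 0.005667 × 62.36 × 550.15 / 0.410 = 474.2 mmHg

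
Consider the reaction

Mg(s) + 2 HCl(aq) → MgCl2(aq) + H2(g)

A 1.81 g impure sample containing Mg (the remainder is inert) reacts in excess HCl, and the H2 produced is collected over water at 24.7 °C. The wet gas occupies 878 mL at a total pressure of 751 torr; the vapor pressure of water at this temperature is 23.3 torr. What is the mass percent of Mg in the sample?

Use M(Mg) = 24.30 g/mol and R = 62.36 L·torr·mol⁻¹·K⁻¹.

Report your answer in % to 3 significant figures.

46.2 %

P(H2) = 751 − 23.3 = 727.7 torr
n(H2) = PV/RT = (727.7 × 0.8780) / (62.36 × 297.85) = 0.03440 mol
n(Mg) = (1/1) × 0.03440 = 0.03440 mol
m(Mg) = 0.03440 × 24.30 = 0.8359 g
%Mg = 0.8359 / 1.81 × 100 = 46.18%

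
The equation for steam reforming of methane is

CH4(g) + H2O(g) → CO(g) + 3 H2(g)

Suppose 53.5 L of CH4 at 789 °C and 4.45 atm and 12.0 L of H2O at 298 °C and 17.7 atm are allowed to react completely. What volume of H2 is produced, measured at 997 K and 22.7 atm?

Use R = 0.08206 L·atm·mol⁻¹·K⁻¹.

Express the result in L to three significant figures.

n(CH4) = PV/RT = (4.45 × 53.5) / (0.08206 × 1062.15) = 2.731 mol
n(H2O) = PV/RT = (17.7 × 12.0) / (0.08206 × 571.15) = 4.532 mol
For 2.731 mol CH4, stoichiometry requires (1/1) × 2.731 = 2.731 mol H2O; 4.532 mol is available, so CH4 is limiting.
n(H2) = (3/1) × 2.731 = 8.193 mol
V(H2) = nRT/P = 8.193 × 0.08206 × 997 / 22.7 = 29.53 L

29.5 L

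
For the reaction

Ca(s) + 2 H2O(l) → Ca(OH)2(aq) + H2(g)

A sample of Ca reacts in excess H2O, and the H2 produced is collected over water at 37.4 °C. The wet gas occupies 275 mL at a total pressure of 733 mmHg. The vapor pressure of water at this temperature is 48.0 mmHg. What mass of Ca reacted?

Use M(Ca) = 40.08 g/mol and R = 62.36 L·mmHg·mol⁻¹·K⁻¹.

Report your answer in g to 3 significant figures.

0.390 g

P(H2) = 733 − 48.0 = 685.0 mmHg
n(H2) = PV/RT = (685.0 × 0.2750) / (62.36 × 310.55) = 0.009727 mol
n(Ca) = (1/1) × 0.009727 = 0.009727 mol
m(Ca) = 0.009727 × 40.08 = 0.3899 g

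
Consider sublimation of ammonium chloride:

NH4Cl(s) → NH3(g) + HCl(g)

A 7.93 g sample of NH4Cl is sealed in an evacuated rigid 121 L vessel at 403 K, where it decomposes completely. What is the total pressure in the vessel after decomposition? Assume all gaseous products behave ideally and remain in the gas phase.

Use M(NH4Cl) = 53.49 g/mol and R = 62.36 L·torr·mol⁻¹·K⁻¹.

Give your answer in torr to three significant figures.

61.6 torr

n(NH4Cl) = 7.93 / 53.49 = 0.1483 mol
n(gas produced) = (2/1) × 0.1483 = 0.2966 mol
P = nRT/V = 0.2966 × 62.36 × 403 / 121 = 61.60 torr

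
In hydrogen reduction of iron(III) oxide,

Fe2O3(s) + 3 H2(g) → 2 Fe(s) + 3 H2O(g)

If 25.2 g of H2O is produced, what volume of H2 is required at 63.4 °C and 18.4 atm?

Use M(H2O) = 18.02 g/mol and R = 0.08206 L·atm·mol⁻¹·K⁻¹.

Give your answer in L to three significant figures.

n(H2O) = 25.20 / 18.02 = 1.398 mol
n(H2) = (3/3) × 1.398 = 1.398 mol
V = nRT/P = 1.398 × 0.08206 × 336.55 / 18.4 = 2.098 L

2.10 L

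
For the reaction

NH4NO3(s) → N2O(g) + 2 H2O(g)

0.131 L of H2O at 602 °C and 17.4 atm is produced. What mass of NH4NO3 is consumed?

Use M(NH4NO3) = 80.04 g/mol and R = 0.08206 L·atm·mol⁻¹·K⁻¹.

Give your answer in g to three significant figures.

n(H2O) = PV/RT = (17.4 × 0.131) / (0.08206 × 875.15) = 0.03174 mol
n(NH4NO3) = (1/2) × 0.03174 = 0.01587 mol
m(NH4NO3) = 0.01587 × 80.04 = 1.270 g

1.27 g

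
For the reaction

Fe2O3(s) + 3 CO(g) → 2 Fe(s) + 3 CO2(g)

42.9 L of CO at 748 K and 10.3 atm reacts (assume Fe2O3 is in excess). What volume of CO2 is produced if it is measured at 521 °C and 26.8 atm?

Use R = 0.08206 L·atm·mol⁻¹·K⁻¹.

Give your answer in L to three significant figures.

n(CO) = PV/RT = (10.3 × 42.9) / (0.08206 × 748) = 7.199 mol
n(CO2) = (3/3) × 7.199 = 7.199 mol
V = nRT/P = 7.199 × 0.08206 × 794.15 / 26.8 = 17.51 L

17.5 L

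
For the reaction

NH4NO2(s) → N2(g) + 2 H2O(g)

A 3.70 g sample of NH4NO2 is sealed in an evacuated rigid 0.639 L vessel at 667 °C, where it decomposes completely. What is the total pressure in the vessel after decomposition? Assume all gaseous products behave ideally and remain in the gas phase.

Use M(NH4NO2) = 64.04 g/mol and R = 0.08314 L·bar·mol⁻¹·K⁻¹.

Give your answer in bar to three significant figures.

n(NH4NO2) = 3.70 / 64.04 = 0.05778 mol
n(gas produced) = (3/1) × 0.05778 = 0.1733 mol
P = nRT/V = 0.1733 × 0.08314 × 940.15 / 0.639 = 21.20 bar

21.2 bar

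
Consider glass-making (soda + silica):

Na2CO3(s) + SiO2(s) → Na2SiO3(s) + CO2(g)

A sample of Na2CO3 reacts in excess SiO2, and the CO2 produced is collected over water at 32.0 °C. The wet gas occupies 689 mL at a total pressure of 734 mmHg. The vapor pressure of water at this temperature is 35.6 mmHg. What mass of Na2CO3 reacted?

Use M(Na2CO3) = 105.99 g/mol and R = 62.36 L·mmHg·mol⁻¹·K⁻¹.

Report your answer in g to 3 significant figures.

2.68 g

P(CO2) = 734 − 35.6 = 698.4 mmHg
n(CO2) = PV/RT = (698.4 × 0.6890) / (62.36 × 305.15) = 0.02529 mol
n(Na2CO3) = (1/1) × 0.02529 = 0.02529 mol
m(Na2CO3) = 0.02529 × 105.99 = 2.680 g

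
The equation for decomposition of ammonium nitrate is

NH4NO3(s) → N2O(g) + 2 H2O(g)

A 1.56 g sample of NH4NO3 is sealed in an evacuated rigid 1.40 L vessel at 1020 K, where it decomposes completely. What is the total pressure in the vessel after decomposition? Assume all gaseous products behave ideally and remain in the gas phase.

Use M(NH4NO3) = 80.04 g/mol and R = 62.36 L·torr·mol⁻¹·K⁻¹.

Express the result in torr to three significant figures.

2660 torr

n(NH4NO3) = 1.56 / 80.04 = 0.01949 mol
n(gas produced) = (3/1) × 0.01949 = 0.05847 mol
P = nRT/V = 0.05847 × 62.36 × 1020 / 1.40 = 2657 torr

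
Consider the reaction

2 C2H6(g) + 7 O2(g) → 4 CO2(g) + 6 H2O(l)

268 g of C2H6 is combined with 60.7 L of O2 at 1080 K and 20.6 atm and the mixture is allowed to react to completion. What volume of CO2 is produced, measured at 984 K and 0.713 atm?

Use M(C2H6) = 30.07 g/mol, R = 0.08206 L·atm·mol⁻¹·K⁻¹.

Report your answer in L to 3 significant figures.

913 L

n(C2H6) = 268 / 30.07 = 8.913 mol
n(O2) = PV/RT = (20.6 × 60.7) / (0.08206 × 1080) = 14.11 mol
For 8.913 mol C2H6, stoichiometry requires (7/2) × 8.913 = 31.20 mol O2; 14.11 mol is available, so O2 is limiting.
n(CO2) = (4/7) × 14.11 = 8.063 mol
V(CO2) = nRT/P = 8.063 × 0.08206 × 984 / 0.713 = 913.1 L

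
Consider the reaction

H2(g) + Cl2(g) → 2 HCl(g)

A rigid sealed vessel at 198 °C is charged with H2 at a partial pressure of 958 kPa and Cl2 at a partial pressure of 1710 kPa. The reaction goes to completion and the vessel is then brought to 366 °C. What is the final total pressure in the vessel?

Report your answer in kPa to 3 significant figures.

Because the vessel is rigid and T is held at 198 °C, work the stoichiometry in partial pressures (P_i = n_iRT/V).
P(Cl2) required for 958 kPa of H2 = (1/1) × 958 = 958.0 kPa; available 1710 kPa, so H2 is limiting.
P(Cl2) remaining = 1710 − (1/1) × 958 = 752.0 kPa
P(gaseous products) = (2)/1 × 958 = 1916 kPa
P_total at 198 °C = 752.0 + 1916 = 2668 kPa
Scaling to 366 °C: P = 2668 × 639.15/471.15 = 3619 kPa

3620 kPa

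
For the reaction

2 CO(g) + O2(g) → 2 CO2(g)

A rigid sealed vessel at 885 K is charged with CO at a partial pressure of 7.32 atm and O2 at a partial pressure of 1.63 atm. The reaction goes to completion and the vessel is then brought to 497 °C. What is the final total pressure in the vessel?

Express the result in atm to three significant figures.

With V and T fixed, P_i ∝ n_i, so the mole ratios apply directly to partial pressures at 885 K.
P(O2) required for 7.32 atm of CO = (1/2) × 7.32 = 3.660 atm; available 1.63 atm, so O2 is limiting.
P(CO) remaining = 7.32 − (2/1) × 1.63 = 4.060 atm
P(gaseous products) = (2)/1 × 1.63 = 3.260 atm
P_total at 885 K = 4.060 + 3.260 = 7.320 atm
Scaling to 497 °C: P = 7.320 × 770.15/885 = 6.370 atm

6.37 atm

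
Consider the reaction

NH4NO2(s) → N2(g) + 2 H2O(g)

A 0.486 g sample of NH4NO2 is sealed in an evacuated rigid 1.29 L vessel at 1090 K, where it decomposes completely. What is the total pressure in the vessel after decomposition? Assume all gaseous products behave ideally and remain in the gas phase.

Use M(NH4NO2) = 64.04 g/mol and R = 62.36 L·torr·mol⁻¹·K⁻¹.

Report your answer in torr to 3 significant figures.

1200 torr

n(NH4NO2) = 0.486 / 64.04 = 0.007589 mol
n(gas produced) = (3/1) × 0.007589 = 0.02277 mol
P = nRT/V = 0.02277 × 62.36 × 1090 / 1.29 = 1200 torr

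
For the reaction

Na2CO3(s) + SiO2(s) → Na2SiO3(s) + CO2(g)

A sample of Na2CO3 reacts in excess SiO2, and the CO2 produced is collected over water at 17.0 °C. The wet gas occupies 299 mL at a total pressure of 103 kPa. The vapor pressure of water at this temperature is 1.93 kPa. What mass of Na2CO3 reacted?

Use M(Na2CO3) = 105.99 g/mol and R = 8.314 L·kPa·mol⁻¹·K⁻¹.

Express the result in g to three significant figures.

1.33 g

P(CO2) = 103 − 1.93 = 101.1 kPa
n(CO2) = PV/RT = (101.1 × 0.2990) / (8.314 × 290.15) = 0.01253 mol
n(Na2CO3) = (1/1) × 0.01253 = 0.01253 mol
m(Na2CO3) = 0.01253 × 105.99 = 1.328 g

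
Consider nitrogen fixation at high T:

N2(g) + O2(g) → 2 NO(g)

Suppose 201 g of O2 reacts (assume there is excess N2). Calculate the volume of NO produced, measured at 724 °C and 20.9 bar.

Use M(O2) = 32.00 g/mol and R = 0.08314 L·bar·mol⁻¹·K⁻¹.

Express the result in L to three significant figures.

49.8 L

n(O2) = 201.0 / 32.00 = 6.281 mol
n(NO) = (2/1) × 6.281 = 12.56 mol
V = nRT/P = 12.56 × 0.08314 × 997.15 / 20.9 = 49.82 L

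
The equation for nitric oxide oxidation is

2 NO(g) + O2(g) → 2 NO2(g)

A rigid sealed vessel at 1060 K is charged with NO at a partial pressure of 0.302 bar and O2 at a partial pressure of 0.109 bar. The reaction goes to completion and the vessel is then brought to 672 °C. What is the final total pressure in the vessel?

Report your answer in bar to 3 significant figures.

Because the vessel is rigid and T is held at 1060 K, work the stoichiometry in partial pressures (P_i = n_iRT/V).
P(O2) required for 0.302 bar of NO = (1/2) × 0.302 = 0.1510 bar; available 0.109 bar, so O2 is limiting.
P(NO) remaining = 0.302 − (2/1) × 0.109 = 0.08400 bar
P(gaseous products) = (2)/1 × 0.109 = 0.2180 bar
P_total at 1060 K = 0.08400 + 0.2180 = 0.3020 bar
Scaling to 672 °C: P = 0.3020 × 945.15/1060 = 0.2693 bar

0.269 bar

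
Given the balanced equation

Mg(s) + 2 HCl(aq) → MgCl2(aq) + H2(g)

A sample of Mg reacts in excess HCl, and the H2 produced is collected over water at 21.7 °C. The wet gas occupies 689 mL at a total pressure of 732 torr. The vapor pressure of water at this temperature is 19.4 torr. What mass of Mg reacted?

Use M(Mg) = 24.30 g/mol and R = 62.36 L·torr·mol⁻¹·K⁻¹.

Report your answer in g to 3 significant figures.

0.649 g

P(H2) = 732 − 19.4 = 712.6 torr
n(H2) = PV/RT = (712.6 × 0.6890) / (62.36 × 294.85) = 0.02670 mol
n(Mg) = (1/1) × 0.02670 = 0.02670 mol
m(Mg) = 0.02670 × 24.30 = 0.6488 g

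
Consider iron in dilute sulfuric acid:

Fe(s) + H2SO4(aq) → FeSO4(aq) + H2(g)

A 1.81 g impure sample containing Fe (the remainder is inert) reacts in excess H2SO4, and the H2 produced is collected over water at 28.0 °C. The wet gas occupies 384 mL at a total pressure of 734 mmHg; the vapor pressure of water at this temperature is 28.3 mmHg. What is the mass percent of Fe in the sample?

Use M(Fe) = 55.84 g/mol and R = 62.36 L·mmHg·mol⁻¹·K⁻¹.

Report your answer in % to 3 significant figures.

P(H2) = 734 − 28.3 = 705.7 mmHg
n(H2) = PV/RT = (705.7 × 0.3840) / (62.36 × 301.15) = 0.01443 mol
n(Fe) = (1/1) × 0.01443 = 0.01443 mol
m(Fe) = 0.01443 × 55.84 = 0.8058 g
%Fe = 0.8058 / 1.81 × 100 = 44.52%

44.5 %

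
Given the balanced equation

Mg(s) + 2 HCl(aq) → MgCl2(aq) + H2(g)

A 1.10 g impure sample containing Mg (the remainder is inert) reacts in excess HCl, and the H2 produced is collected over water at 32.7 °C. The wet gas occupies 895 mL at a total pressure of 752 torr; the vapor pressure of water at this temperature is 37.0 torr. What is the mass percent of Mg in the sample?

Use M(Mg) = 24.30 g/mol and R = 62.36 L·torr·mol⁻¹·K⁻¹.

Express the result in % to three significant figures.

P(H2) = 752 − 37.0 = 715.0 torr
n(H2) = PV/RT = (715.0 × 0.8950) / (62.36 × 305.85) = 0.03355 mol
n(Mg) = (1/1) × 0.03355 = 0.03355 mol
m(Mg) = 0.03355 × 24.30 = 0.8153 g
%Mg = 0.8153 / 1.10 × 100 = 74.12%

74.1 %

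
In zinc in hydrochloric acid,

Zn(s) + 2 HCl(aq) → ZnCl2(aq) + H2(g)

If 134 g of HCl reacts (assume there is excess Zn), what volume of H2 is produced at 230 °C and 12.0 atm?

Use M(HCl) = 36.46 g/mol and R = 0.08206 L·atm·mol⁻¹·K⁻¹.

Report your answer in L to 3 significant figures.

6.32 L

n(HCl) = 134.0 / 36.46 = 3.675 mol
n(H2) = (1/2) × 3.675 = 1.837 mol
V = nRT/P = 1.837 × 0.08206 × 503.15 / 12.0 = 6.321 L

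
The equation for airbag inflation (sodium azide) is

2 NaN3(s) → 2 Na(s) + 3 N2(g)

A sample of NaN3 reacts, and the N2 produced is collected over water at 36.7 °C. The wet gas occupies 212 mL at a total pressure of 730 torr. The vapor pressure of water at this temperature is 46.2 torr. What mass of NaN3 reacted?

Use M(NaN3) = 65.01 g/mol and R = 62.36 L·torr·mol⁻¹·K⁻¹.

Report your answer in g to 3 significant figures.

0.325 g

P(N2) = 730 − 46.2 = 683.8 torr
n(N2) = PV/RT = (683.8 × 0.2120) / (62.36 × 309.85) = 0.007503 mol
n(NaN3) = (2/3) × 0.007503 = 0.005002 mol
m(NaN3) = 0.005002 × 65.01 = 0.3252 g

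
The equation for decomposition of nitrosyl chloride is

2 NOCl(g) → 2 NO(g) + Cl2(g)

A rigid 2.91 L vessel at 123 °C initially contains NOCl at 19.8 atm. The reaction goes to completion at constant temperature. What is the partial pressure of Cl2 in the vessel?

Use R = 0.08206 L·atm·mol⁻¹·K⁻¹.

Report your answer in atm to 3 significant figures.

n(NOCl)₀ = PV/RT = (19.8 × 2.91) / (0.08206 × 396.15) = 1.772 mol
n(Cl2) = (1/2) × 1.772 = 0.8860 mol
P(Cl2) = nRT/V = 0.8860 × 0.08206 × 396.15 / 2.91 = 9.898 atm

9.90 atm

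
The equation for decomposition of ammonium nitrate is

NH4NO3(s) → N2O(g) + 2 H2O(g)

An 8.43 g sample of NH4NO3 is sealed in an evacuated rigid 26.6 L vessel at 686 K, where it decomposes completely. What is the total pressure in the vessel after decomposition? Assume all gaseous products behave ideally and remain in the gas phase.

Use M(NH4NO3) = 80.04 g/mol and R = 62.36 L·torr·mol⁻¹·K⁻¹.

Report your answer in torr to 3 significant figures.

n(NH4NO3) = 8.43 / 80.04 = 0.1053 mol
n(gas produced) = (3/1) × 0.1053 = 0.3159 mol
P = nRT/V = 0.3159 × 62.36 × 686 / 26.6 = 508.0 torr

508 torr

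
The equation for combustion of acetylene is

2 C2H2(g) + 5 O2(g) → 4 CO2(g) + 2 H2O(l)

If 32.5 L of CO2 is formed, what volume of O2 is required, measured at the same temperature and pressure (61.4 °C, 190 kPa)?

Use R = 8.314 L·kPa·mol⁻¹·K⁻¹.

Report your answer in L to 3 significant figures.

At constant T and P, gas volumes are in the mole ratio: V(O2) = (5/4) × 32.5 = 40.62 L

40.6 L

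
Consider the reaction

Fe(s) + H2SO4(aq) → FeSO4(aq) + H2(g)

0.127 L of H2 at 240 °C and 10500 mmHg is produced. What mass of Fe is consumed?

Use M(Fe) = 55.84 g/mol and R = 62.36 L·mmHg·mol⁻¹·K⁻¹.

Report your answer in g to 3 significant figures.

n(H2) = PV/RT = (10500 × 0.127) / (62.36 × 513.15) = 0.04167 mol
n(Fe) = (1/1) × 0.04167 = 0.04167 mol
m(Fe) = 0.04167 × 55.84 = 2.327 g

2.33 g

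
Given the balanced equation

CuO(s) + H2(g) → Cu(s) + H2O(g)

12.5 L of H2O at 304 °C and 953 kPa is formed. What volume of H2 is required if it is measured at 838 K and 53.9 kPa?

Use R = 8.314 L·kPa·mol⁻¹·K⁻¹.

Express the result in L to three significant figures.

321 L

n(H2O) = PV/RT = (953 × 12.5) / (8.314 × 577.15) = 2.483 mol
n(H2) = (1/1) × 2.483 = 2.483 mol
V = nRT/P = 2.483 × 8.314 × 838 / 53.9 = 321.0 L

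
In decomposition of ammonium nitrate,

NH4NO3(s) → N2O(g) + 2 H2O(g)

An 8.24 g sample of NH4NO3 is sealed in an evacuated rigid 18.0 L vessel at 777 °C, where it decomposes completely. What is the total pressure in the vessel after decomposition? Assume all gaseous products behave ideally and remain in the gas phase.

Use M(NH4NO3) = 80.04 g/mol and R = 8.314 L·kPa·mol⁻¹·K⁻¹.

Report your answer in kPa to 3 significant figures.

150 kPa

n(NH4NO3) = 8.24 / 80.04 = 0.1029 mol
n(gas produced) = (3/1) × 0.1029 = 0.3087 mol
P = nRT/V = 0.3087 × 8.314 × 1050.15 / 18.0 = 149.7 kPa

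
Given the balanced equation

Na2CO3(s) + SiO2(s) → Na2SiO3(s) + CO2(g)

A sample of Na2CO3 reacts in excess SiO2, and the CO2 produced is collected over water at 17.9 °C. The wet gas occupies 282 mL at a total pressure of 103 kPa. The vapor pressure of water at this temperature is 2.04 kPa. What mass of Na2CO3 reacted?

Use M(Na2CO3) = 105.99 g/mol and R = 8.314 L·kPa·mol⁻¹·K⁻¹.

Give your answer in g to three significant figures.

P(CO2) = 103 − 2.04 = 101.0 kPa
n(CO2) = PV/RT = (101.0 × 0.2820) / (8.314 × 291.05) = 0.01177 mol
n(Na2CO3) = (1/1) × 0.01177 = 0.01177 mol
m(Na2CO3) = 0.01177 × 105.99 = 1.248 g

1.25 g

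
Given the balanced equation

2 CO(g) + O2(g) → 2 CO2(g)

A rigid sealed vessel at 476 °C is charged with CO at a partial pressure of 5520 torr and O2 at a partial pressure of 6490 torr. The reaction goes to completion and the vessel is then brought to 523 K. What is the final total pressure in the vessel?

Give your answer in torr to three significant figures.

With V and T fixed, P_i ∝ n_i, so the mole ratios apply directly to partial pressures at 476 °C.
P(O2) required for 5520 torr of CO = (1/2) × 5520 = 2760 torr; available 6490 torr, so CO is limiting.
P(O2) remaining = 6490 − (1/2) × 5520 = 3730 torr
P(gaseous products) = (2)/2 × 5520 = 5520 torr
P_total at 476 °C = 3730 + 5520 = 9250 torr
Scaling to 523 K: P = 9250 × 523/749.15 = 6458 torr

6460 torr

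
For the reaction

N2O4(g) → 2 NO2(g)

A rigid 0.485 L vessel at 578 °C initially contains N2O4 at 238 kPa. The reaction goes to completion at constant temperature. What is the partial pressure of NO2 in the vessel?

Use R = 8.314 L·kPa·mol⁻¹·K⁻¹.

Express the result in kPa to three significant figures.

476 kPa

n(N2O4)₀ = PV/RT = (238 × 0.485) / (8.314 × 851.15) = 0.01631 mol
n(NO2) = (2/1) × 0.01631 = 0.03262 mol
P(NO2) = nRT/V = 0.03262 × 8.314 × 851.15 / 0.485 = 475.9 kPa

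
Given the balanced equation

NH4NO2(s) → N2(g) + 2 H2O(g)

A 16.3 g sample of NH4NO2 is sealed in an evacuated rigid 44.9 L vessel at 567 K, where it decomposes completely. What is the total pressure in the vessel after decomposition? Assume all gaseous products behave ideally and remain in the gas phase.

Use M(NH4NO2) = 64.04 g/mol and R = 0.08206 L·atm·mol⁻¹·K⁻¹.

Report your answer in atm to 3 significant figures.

n(NH4NO2) = 16.3 / 64.04 = 0.2545 mol
n(gas produced) = (3/1) × 0.2545 = 0.7635 mol
P = nRT/V = 0.7635 × 0.08206 × 567 / 44.9 = 0.7912 atm

0.791 atm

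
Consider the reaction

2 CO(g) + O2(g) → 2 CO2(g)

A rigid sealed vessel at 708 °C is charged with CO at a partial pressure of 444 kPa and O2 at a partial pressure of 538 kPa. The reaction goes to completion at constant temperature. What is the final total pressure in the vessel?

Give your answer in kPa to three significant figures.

760 kPa

At constant V, partial pressures at 708 °C are proportional to moles, so apply stoichiometry directly to pressures.
P(O2) required for 444 kPa of CO = (1/2) × 444 = 222.0 kPa; available 538 kPa, so CO is limiting.
P(O2) remaining = 538 − (1/2) × 444 = 316.0 kPa
P(gaseous products) = (2)/2 × 444 = 444.0 kPa
P_total at 708 °C = 316.0 + 444.0 = 760.0 kPa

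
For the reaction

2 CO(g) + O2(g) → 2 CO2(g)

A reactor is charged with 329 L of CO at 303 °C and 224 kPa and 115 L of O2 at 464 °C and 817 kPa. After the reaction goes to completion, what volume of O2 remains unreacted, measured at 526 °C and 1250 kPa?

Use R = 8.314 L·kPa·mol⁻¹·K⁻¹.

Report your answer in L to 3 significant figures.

40.6 L

n(CO) = PV/RT = (224 × 329) / (8.314 × 576.15) = 15.39 mol
n(O2) = PV/RT = (817 × 115) / (8.314 × 737.15) = 15.33 mol
For 15.39 mol CO, stoichiometry requires (1/2) × 15.39 = 7.695 mol O2; 15.33 mol is available, so CO is limiting.
n(O2) consumed = (1/2) × 15.39 = 7.695 mol; remaining = 15.33 − 7.695 = 7.635 mol
V(O2) = nRT/P = 7.635 × 8.314 × 799.15 / 1250 = 40.58 L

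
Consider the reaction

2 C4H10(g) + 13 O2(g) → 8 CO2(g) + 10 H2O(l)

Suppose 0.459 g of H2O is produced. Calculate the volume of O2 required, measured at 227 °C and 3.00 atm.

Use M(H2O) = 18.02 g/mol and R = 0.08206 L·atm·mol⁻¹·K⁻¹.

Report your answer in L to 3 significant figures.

0.453 L

n(H2O) = 0.4590 / 18.02 = 0.02547 mol
n(O2) = (13/10) × 0.02547 = 0.03311 mol
V = nRT/P = 0.03311 × 0.08206 × 500.15 / 3.00 = 0.4530 L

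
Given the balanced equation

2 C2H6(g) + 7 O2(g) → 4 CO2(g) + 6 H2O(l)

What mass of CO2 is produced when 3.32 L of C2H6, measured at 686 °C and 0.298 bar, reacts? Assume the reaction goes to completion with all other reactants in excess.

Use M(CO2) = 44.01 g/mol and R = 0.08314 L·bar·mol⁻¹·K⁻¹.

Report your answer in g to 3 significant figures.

n(C2H6) = PV/RT = (0.298 × 3.32) / (0.08314 × 959.15) = 0.01241 mol
n(CO2) = (4/2) × 0.01241 = 0.02482 mol
m(CO2) = 0.02482 × 44.01 = 1.092 g

1.09 g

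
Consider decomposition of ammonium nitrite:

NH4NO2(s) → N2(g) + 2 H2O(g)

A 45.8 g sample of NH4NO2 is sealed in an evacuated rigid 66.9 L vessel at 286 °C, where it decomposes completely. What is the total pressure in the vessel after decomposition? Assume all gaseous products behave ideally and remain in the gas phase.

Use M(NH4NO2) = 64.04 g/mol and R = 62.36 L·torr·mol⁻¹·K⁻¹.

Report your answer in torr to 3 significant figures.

n(NH4NO2) = 45.8 / 64.04 = 0.7152 mol
n(gas produced) = (3/1) × 0.7152 = 2.146 mol
P = nRT/V = 2.146 × 62.36 × 559.15 / 66.9 = 1119 torr

1120 torr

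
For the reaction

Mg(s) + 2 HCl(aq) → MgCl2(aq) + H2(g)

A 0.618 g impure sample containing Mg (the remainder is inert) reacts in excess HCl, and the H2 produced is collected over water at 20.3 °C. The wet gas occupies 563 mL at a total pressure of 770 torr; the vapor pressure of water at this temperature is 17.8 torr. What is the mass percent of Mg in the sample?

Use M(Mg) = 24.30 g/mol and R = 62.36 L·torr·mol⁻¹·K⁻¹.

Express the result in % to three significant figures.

91.0 %

P(H2) = 770 − 17.8 = 752.2 torr
n(H2) = PV/RT = (752.2 × 0.5630) / (62.36 × 293.45) = 0.02314 mol
n(Mg) = (1/1) × 0.02314 = 0.02314 mol
m(Mg) = 0.02314 × 24.30 = 0.5623 g
%Mg = 0.5623 / 0.618 × 100 = 90.99%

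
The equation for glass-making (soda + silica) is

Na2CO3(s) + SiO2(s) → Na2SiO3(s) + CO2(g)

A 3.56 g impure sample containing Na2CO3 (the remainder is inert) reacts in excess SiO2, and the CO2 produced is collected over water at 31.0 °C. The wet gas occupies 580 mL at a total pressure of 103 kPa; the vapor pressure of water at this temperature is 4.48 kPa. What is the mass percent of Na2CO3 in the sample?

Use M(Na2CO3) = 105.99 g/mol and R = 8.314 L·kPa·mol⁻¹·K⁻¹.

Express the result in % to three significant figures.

P(CO2) = 103 − 4.48 = 98.52 kPa
n(CO2) = PV/RT = (98.52 × 0.5800) / (8.314 × 304.15) = 0.02260 mol
n(Na2CO3) = (1/1) × 0.02260 = 0.02260 mol
m(Na2CO3) = 0.02260 × 105.99 = 2.395 g
%Na2CO3 = 2.395 / 3.56 × 100 = 67.28%

67.3 %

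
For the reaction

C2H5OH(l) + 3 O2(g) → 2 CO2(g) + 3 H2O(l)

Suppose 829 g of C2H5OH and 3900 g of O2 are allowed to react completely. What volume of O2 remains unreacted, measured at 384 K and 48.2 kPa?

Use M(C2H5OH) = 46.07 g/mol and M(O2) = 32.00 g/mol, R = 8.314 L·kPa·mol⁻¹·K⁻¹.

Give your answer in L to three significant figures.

4500 L

n(C2H5OH) = 829 / 46.07 = 17.99 mol
n(O2) = 3900 / 32.00 = 121.9 mol
For 17.99 mol C2H5OH, stoichiometry requires (3/1) × 17.99 = 53.97 mol O2; 121.9 mol is available, so C2H5OH is limiting.
n(O2) consumed = (3/1) × 17.99 = 53.97 mol; remaining = 121.9 − 53.97 = 67.93 mol
V(O2) = nRT/P = 67.93 × 8.314 × 384 / 48.2 = 4499 L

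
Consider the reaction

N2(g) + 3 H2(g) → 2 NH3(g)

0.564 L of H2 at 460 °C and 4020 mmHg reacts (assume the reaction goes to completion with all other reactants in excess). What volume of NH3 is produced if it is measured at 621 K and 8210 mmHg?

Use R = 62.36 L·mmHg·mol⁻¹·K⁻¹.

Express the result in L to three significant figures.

n(H2) = PV/RT = (4020 × 0.564) / (62.36 × 733.15) = 0.04959 mol
n(NH3) = (2/3) × 0.04959 = 0.03306 mol
V = nRT/P = 0.03306 × 62.36 × 621 / 8210 = 0.1559 L

0.156 L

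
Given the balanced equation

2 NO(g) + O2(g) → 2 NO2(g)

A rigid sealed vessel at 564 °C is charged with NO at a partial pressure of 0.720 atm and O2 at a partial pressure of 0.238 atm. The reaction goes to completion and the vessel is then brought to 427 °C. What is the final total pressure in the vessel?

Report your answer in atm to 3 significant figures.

At constant V, partial pressures at 564 °C are proportional to moles, so apply stoichiometry directly to pressures.
P(O2) required for 0.720 atm of NO = (1/2) × 0.720 = 0.3600 atm; available 0.238 atm, so O2 is limiting.
P(NO) remaining = 0.720 − (2/1) × 0.238 = 0.2440 atm
P(gaseous products) = (2)/1 × 0.238 = 0.4760 atm
P_total at 564 °C = 0.2440 + 0.4760 = 0.7200 atm
Scaling to 427 °C: P = 0.7200 × 700.15/837.15 = 0.6022 atm

0.602 atm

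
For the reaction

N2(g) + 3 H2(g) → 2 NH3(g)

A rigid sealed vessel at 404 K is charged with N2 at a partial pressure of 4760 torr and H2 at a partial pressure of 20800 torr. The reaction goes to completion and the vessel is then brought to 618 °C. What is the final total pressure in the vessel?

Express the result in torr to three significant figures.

35400 torr

At constant V, partial pressures at 404 K are proportional to moles, so apply stoichiometry directly to pressures.
P(H2) required for 4760 torr of N2 = (3/1) × 4760 = 14280 torr; available 20800 torr, so N2 is limiting.
P(H2) remaining = 20800 − (3/1) × 4760 = 6520 torr
P(gaseous products) = (2)/1 × 4760 = 9520 torr
P_total at 404 K = 6520 + 9520 = 16040 torr
Scaling to 618 °C: P = 16040 × 891.15/404 = 35380 torr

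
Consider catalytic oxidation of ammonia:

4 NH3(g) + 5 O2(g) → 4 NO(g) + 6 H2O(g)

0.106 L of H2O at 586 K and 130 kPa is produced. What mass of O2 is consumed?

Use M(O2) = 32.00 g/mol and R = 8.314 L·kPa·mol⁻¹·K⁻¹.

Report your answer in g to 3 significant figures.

0.0754 g

n(H2O) = PV/RT = (130 × 0.106) / (8.314 × 586) = 0.002828 mol
n(O2) = (5/6) × 0.002828 = 0.002357 mol
m(O2) = 0.002357 × 32.00 = 0.07542 g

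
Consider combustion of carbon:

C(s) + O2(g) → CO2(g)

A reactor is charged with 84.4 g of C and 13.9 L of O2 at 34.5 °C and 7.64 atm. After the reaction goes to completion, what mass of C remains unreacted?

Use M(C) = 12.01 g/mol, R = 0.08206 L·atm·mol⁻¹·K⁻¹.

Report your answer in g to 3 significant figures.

33.9 g

n(C) = 84.4 / 12.01 = 7.027 mol
n(O2) = PV/RT = (7.64 × 13.9) / (0.08206 × 307.65) = 4.206 mol
For 7.027 mol C, stoichiometry requires (1/1) × 7.027 = 7.027 mol O2; 4.206 mol is available, so O2 is limiting.
n(C) consumed = (1/1) × 4.206 = 4.206 mol; remaining = 7.027 − 4.206 = 2.821 mol
m(C) = 2.821 × 12.01 = 33.88 g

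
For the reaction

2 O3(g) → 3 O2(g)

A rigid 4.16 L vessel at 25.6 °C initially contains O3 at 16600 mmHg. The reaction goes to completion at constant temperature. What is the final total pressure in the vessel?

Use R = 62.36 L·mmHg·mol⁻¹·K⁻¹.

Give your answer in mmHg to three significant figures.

24900 mmHg

Since T and V are fixed, P_final/P_initial = n_final/n_initial = 3/2.
P_final = (3/2) × 16600 = 24900 mmHg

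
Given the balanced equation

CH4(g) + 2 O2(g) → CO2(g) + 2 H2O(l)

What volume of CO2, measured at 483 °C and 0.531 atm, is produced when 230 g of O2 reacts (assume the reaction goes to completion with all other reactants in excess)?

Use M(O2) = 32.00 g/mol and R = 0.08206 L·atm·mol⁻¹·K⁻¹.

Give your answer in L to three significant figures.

n(O2) = 230.0 / 32.00 = 7.188 mol
n(CO2) = (1/2) × 7.188 = 3.594 mol
V = nRT/P = 3.594 × 0.08206 × 756.15 / 0.531 = 420.0 L

420 L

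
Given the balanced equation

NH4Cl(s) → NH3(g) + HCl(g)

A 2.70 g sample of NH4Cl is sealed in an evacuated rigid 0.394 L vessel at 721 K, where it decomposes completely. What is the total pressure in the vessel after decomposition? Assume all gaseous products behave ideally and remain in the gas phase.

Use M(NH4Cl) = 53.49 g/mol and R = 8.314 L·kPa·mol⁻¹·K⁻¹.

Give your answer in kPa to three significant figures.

n(NH4Cl) = 2.70 / 53.49 = 0.05048 mol
n(gas produced) = (2/1) × 0.05048 = 0.1010 mol
P = nRT/V = 0.1010 × 8.314 × 721 / 0.394 = 1537 kPa

1540 kPa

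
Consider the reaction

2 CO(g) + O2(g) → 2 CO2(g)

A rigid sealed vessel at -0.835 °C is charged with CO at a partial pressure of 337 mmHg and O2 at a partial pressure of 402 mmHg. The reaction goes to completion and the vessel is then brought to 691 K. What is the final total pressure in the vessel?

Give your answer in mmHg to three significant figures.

1450 mmHg

Because the vessel is rigid and T is held at -0.835 °C, work the stoichiometry in partial pressures (P_i = n_iRT/V).
P(O2) required for 337 mmHg of CO = (1/2) × 337 = 168.5 mmHg; available 402 mmHg, so CO is limiting.
P(O2) remaining = 402 − (1/2) × 337 = 233.5 mmHg
P(gaseous products) = (2)/2 × 337 = 337.0 mmHg
P_total at -0.835 °C = 233.5 + 337.0 = 570.5 mmHg
Scaling to 691 K: P = 570.5 × 691/272.315 = 1448 mmHg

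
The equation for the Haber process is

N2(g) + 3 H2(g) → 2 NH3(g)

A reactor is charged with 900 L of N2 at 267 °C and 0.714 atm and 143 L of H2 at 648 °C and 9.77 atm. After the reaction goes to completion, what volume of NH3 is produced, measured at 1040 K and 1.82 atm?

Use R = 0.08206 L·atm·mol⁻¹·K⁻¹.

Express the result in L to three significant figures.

n(N2) = PV/RT = (0.714 × 900) / (0.08206 × 540.15) = 14.50 mol
n(H2) = PV/RT = (9.77 × 143) / (0.08206 × 921.15) = 18.48 mol
For 14.50 mol N2, stoichiometry requires (3/1) × 14.50 = 43.50 mol H2; 18.48 mol is available, so H2 is limiting.
n(NH3) = (2/3) × 18.48 = 12.32 mol
V(NH3) = nRT/P = 12.32 × 0.08206 × 1040 / 1.82 = 577.7 L

578 L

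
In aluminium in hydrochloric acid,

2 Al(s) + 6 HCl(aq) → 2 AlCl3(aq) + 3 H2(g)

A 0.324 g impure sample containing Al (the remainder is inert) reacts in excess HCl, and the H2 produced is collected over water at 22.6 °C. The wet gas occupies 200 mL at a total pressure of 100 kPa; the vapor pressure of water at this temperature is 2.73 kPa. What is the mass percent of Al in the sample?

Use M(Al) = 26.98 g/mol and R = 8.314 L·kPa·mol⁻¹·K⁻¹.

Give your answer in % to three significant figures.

43.9 %

P(H2) = 100 − 2.73 = 97.27 kPa
n(H2) = PV/RT = (97.27 × 0.2000) / (8.314 × 295.75) = 0.007912 mol
n(Al) = (2/3) × 0.007912 = 0.005275 mol
m(Al) = 0.005275 × 26.98 = 0.1423 g
%Al = 0.1423 / 0.324 × 100 = 43.92%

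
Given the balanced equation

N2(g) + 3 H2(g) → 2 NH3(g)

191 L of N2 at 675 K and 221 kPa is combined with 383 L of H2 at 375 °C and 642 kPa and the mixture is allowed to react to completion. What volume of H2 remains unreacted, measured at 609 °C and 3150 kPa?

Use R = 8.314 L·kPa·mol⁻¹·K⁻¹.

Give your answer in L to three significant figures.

n(N2) = PV/RT = (221 × 191) / (8.314 × 675) = 7.522 mol
n(H2) = PV/RT = (642 × 383) / (8.314 × 648.15) = 45.63 mol
For 7.522 mol N2, stoichiometry requires (3/1) × 7.522 = 22.57 mol H2; 45.63 mol is available, so N2 is limiting.
n(H2) consumed = (3/1) × 7.522 = 22.57 mol; remaining = 45.63 − 22.57 = 23.06 mol
V(H2) = nRT/P = 23.06 × 8.314 × 882.15 / 3150 = 53.69 L

53.7 L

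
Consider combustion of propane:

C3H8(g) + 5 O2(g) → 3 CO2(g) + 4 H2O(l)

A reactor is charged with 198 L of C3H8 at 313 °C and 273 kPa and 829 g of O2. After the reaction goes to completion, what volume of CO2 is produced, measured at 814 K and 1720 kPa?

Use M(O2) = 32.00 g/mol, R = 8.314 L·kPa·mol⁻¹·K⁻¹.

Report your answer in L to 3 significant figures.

61.2 L

n(C3H8) = PV/RT = (273 × 198) / (8.314 × 586.15) = 11.09 mol
n(O2) = 829 / 32.00 = 25.91 mol
For 11.09 mol C3H8, stoichiometry requires (5/1) × 11.09 = 55.45 mol O2; 25.91 mol is available, so O2 is limiting.
n(CO2) = (3/5) × 25.91 = 15.55 mol
V(CO2) = nRT/P = 15.55 × 8.314 × 814 / 1720 = 61.18 L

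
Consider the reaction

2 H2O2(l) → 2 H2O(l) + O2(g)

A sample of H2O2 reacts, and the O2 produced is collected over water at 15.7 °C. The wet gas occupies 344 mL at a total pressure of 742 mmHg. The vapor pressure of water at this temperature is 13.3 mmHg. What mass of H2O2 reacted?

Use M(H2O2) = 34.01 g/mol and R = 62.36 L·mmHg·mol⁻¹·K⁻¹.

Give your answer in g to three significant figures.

P(O2) = 742 − 13.3 = 728.7 mmHg
n(O2) = PV/RT = (728.7 × 0.3440) / (62.36 × 288.85) = 0.01392 mol
n(H2O2) = (2/1) × 0.01392 = 0.02784 mol
m(H2O2) = 0.02784 × 34.01 = 0.9468 g

0.947 g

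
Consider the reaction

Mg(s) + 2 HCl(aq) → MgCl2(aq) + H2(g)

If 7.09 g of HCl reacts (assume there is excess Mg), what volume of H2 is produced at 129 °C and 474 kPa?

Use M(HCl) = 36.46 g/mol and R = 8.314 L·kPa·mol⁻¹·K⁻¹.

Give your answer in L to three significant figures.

n(HCl) = 7.090 / 36.46 = 0.1945 mol
n(H2) = (1/2) × 0.1945 = 0.09725 mol
V = nRT/P = 0.09725 × 8.314 × 402.15 / 474 = 0.6860 L

0.686 L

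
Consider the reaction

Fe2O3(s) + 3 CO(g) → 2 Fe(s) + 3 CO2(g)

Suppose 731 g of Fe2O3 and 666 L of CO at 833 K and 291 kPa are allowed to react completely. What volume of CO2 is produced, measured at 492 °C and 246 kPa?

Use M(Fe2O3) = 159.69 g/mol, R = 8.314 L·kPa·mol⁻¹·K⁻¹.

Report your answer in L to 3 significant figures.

n(Fe2O3) = 731 / 159.69 = 4.578 mol
n(CO) = PV/RT = (291 × 666) / (8.314 × 833) = 27.98 mol
For 4.578 mol Fe2O3, stoichiometry requires (3/1) × 4.578 = 13.73 mol CO; 27.98 mol is available, so Fe2O3 is limiting.
n(CO2) = (3/1) × 4.578 = 13.73 mol
V(CO2) = nRT/P = 13.73 × 8.314 × 765.15 / 246 = 355.1 L

355 L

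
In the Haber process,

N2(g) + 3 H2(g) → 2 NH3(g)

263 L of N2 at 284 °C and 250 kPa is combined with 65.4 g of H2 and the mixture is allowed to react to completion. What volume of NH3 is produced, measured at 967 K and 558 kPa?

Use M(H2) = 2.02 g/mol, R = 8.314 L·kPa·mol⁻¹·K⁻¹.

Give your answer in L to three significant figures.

311 L

n(N2) = PV/RT = (250 × 263) / (8.314 × 557.15) = 14.19 mol
n(H2) = 65.4 / 2.02 = 32.38 mol
For 14.19 mol N2, stoichiometry requires (3/1) × 14.19 = 42.57 mol H2; 32.38 mol is available, so H2 is limiting.
n(NH3) = (2/3) × 32.38 = 21.59 mol
V(NH3) = nRT/P = 21.59 × 8.314 × 967 / 558 = 311.1 L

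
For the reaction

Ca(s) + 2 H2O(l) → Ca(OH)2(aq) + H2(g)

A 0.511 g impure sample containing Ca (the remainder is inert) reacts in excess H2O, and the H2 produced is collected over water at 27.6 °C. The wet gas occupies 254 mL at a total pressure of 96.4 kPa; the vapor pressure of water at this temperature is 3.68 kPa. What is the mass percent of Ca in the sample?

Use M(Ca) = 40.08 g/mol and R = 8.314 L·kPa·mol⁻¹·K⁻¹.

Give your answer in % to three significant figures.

P(H2) = 96.4 − 3.68 = 92.72 kPa
n(H2) = PV/RT = (92.72 × 0.2540) / (8.314 × 300.75) = 0.009419 mol
n(Ca) = (1/1) × 0.009419 = 0.009419 mol
m(Ca) = 0.009419 × 40.08 = 0.3775 g
%Ca = 0.3775 / 0.511 × 100 = 73.87%

73.9 %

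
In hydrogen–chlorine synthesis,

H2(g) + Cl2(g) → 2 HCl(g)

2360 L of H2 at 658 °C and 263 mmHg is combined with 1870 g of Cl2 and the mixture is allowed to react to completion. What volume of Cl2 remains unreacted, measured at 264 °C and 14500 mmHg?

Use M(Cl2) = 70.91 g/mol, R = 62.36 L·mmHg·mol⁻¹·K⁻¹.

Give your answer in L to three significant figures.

36.2 L

n(H2) = PV/RT = (263 × 2360) / (62.36 × 931.15) = 10.69 mol
n(Cl2) = 1870 / 70.91 = 26.37 mol
For 10.69 mol H2, stoichiometry requires (1/1) × 10.69 = 10.69 mol Cl2; 26.37 mol is available, so H2 is limiting.
n(Cl2) consumed = (1/1) × 10.69 = 10.69 mol; remaining = 26.37 − 10.69 = 15.68 mol
V(Cl2) = nRT/P = 15.68 × 62.36 × 537.15 / 14500 = 36.22 L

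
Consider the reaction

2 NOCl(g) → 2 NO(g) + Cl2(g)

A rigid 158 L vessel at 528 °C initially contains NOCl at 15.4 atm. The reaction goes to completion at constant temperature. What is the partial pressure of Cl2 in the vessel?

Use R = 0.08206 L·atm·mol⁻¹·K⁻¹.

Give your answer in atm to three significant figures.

n(NOCl)₀ = PV/RT = (15.4 × 158) / (0.08206 × 801.15) = 37.01 mol
n(Cl2) = (1/2) × 37.01 = 18.50 mol
P(Cl2) = nRT/V = 18.50 × 0.08206 × 801.15 / 158 = 7.698 atm

7.70 atm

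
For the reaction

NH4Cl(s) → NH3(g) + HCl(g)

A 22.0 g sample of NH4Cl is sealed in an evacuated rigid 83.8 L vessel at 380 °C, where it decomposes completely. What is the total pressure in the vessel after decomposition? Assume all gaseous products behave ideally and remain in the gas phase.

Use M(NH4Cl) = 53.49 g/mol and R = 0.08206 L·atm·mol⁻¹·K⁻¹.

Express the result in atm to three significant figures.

0.526 atm

n(NH4Cl) = 22.0 / 53.49 = 0.4113 mol
n(gas produced) = (2/1) × 0.4113 = 0.8226 mol
P = nRT/V = 0.8226 × 0.08206 × 653.15 / 83.8 = 0.5261 atm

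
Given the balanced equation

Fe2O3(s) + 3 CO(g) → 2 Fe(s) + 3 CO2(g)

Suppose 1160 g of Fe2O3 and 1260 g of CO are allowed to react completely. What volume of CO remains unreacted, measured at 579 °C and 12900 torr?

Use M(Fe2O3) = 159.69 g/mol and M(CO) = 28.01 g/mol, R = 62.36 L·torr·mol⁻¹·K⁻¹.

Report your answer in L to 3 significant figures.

95.5 L

n(Fe2O3) = 1160 / 159.69 = 7.264 mol
n(CO) = 1260 / 28.01 = 44.98 mol
For 7.264 mol Fe2O3, stoichiometry requires (3/1) × 7.264 = 21.79 mol CO; 44.98 mol is available, so Fe2O3 is limiting.
n(CO) consumed = (3/1) × 7.264 = 21.79 mol; remaining = 44.98 − 21.79 = 23.19 mol
V(CO) = nRT/P = 23.19 × 62.36 × 852.15 / 12900 = 95.53 L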